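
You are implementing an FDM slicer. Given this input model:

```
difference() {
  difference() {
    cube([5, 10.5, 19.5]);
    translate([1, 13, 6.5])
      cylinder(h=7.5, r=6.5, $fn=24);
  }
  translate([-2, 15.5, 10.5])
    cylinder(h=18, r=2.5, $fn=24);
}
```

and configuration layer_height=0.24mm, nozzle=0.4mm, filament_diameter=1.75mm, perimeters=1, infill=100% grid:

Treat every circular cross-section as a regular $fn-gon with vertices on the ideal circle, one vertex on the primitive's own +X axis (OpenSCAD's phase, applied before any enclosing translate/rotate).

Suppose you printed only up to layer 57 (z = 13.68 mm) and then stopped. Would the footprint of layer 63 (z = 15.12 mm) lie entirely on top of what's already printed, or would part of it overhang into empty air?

Compare the two slices. At z = 13.68: the 5×10.5 cube contributes its full rectangle (area 52.50 mm²); the r=6.5 cylinder at (1, 13) gives a regular 24-gon of circumradius 6.5 (constant along its height) (area = (24/2)·6.500²·sin(360°/24) = 131.22 mm²); Taking the first minus the rest: starting from the 5×10.5 cube (52.50 mm²), the r=6.5 cylinder at (1, 13) partially overlaps it — only the 18.02 mm² overlap (of its 131.22 mm²) is removed, clipping the outline — area = 34.48 mm²; the cylinder at (-2, 15.5): section is a regular 24-gon, circumradius r=2.5 (area = (24/2)·2.500²·sin(360°/24) = 19.41 mm²); Subtracting the remaining from the first: starting from that combined region (34.48 mm²), the r=2.5 cylinder at (-2, 15.5) misses the remaining region (no effect) — area = 34.48 mm². At z = 15.12: the cube (footprint 5×10.5) is included at this height (area 52.50 mm²); the cylinder at (1, 13) is absent (z outside [6.5, 14]); Taking the first minus the rest: none of the subtracted shapes is present at this height, so the 5×10.5 cube is unchanged — area = 52.50 mm²; the cylinder at (-2, 15.5): section is a regular 24-gon, circumradius r=2.5 (area = (24/2)·2.500²·sin(360°/24) = 19.41 mm²); Taking the first minus the rest: starting from that combined region (52.50 mm²), the r=2.5 cylinder at (-2, 15.5) misses the remaining region (no effect) — area = 52.50 mm². Checking containment: at z = 15.12 the cross-section extends beyond the z = 13.68 cross-section by about 18.02 mm².

part overhangs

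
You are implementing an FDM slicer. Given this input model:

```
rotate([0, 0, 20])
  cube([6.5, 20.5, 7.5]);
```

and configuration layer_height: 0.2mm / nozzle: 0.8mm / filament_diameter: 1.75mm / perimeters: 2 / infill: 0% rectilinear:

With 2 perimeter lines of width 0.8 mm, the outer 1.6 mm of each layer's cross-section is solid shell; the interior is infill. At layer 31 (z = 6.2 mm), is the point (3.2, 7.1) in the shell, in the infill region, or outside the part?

shell

At z = 6.2 mm: the cube (footprint 6.5×20.5) is included at this height; (rotated 20° about Z; rotation is an isometry so areas/perimeters/island counts are preserved). Overall, the cross-section is a single solid region. Undo the 20° rotation: the query point maps to (5.435, 5.577) in the un-rotated model frame. The nearest boundary edge runs (6.50, 0.00)→(6.50, 20.50); distance from the point to it = 1.06 mm. The point is inside the cross-section, 1.06 mm from the nearest boundary — within the 1.6 mm shell band (2 × 0.8).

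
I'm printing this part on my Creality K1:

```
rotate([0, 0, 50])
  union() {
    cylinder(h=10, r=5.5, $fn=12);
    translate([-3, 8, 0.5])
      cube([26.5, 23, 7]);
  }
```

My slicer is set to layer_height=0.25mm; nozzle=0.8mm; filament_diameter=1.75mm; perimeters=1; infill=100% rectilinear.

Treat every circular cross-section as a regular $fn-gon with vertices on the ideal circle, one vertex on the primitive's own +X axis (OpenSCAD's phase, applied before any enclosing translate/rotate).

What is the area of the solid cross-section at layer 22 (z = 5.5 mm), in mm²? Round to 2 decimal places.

700.25 mm²

At z = 5.5 mm: the r=5.5 cylinder contributes a regular 12-gon of circumradius 5.5 (area = (12/2)·5.500²·sin(360°/12) = 90.75 mm²); the cube at (-3, 8) is present — its section is the full 26.5×23 rectangle (area 609.50 mm²); Taking the union: the 2 present regions are separate (no shared area or edge), so areas and boundary lengths simply add and each stays a separate island — area = 700.25 mm²; (rotated 50° about Z; rotation is an isometry so areas/perimeters/island counts are preserved). Overall, the cross-section has 2 separate islands. Net area = 700.25 mm².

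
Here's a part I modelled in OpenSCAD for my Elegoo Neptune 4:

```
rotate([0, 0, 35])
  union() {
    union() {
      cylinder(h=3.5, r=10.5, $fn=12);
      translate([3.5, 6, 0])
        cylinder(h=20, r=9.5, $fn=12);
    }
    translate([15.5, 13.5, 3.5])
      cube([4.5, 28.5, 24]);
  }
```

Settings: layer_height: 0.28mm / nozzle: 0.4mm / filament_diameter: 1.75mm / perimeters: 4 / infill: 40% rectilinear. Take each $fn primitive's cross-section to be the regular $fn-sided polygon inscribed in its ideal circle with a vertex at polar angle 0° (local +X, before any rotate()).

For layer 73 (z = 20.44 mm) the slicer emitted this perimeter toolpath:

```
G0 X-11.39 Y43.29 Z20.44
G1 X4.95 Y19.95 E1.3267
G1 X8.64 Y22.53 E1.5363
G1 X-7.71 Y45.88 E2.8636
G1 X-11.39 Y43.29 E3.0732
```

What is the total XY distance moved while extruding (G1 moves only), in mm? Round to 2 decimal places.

66.00 mm

Sum the Euclidean lengths of each G1 segment: total = 66.00 mm.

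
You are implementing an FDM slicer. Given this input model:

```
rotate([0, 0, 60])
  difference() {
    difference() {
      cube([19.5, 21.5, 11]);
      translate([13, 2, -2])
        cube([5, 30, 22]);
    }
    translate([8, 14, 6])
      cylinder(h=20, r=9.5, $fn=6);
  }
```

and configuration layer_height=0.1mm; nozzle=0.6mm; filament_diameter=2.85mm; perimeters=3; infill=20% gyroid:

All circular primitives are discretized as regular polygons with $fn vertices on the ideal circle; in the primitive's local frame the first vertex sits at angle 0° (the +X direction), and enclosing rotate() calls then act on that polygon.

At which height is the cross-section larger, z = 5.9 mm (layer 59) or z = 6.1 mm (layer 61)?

Layer 59 (z = 5.9): the 19.5×21.5 cube contributes its full rectangle (area 419.25 mm²); the cube at (13, 2) (footprint 5×30) is included at this height (area 150.00 mm²); After the difference (first − rest): starting from the 19.5×21.5 cube (419.25 mm²), the 5×30 cube at (13, 2) partially overlaps it — only the 97.50 mm² overlap (of its 150.00 mm²) is removed, clipping the outline — area = 321.75 mm²; the cylinder at (8, 14) is not intersected at this z (z outside [6, 26]); After the difference (first − rest): none of the subtracted shapes is present at this height, so that combined region is unchanged — area = 321.75 mm²; (whole slice rotated 60° about Z — lengths, areas and connectivity unchanged). So its area = 321.75 mm². Layer 61 (z = 6.1): the cube is present — its section is the full 19.5×21.5 rectangle (area 419.25 mm²); the cube at (13, 2) (footprint 5×30) is included at this height (area 150.00 mm²); Taking the first minus the rest: starting from the 19.5×21.5 cube (419.25 mm²), the 5×30 cube at (13, 2) partially overlaps it — only the 97.50 mm² overlap (of its 150.00 mm²) is removed, clipping the outline — area = 321.75 mm²; the cylinder at (8, 14): section is a regular 6-gon, circumradius r=9.5 (area = (6/2)·9.500²·sin(360°/6) = 234.48 mm²); Taking the first minus the rest: starting from the result so far (321.75 mm²), the r=9.5 cylinder at (8, 14) partially overlaps it — only the 188.32 mm² overlap (of its 234.48 mm²) is removed, clipping the outline — area = 133.43 mm²; (whole slice rotated 60° about Z — lengths, areas and connectivity unchanged). So its area = 133.43 mm². Layer 59 is larger (321.75 vs 133.43 mm²).

layer 59 (z = 5.9 mm)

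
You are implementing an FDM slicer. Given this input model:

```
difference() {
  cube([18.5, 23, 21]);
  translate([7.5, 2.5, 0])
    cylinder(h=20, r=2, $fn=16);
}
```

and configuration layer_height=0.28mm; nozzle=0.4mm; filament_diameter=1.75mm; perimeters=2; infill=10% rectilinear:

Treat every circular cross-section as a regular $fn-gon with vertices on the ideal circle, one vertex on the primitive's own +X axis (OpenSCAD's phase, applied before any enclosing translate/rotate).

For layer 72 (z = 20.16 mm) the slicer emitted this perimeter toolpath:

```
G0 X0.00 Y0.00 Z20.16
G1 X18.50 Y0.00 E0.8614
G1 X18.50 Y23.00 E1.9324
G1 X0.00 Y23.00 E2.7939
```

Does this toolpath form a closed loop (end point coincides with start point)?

Start point (G0): (0.00, 0.00). End point (last G1): the path does not return to the start — open.

no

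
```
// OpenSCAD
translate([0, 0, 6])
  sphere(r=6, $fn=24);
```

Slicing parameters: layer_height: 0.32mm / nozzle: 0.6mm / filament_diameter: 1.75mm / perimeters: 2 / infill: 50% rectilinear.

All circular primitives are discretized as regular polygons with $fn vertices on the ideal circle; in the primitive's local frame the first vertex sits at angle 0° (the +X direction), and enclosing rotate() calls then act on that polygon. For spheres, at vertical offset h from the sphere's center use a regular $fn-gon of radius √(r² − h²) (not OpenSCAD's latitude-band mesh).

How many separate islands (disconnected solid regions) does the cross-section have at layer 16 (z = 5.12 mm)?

1

At z = 5.12 mm: the sphere: section is a regular 24-gon, circumradius = √(r²−h²) = √(6²−0.88²) = 5.935. Overall, the cross-section is a single solid region. Island count = 1.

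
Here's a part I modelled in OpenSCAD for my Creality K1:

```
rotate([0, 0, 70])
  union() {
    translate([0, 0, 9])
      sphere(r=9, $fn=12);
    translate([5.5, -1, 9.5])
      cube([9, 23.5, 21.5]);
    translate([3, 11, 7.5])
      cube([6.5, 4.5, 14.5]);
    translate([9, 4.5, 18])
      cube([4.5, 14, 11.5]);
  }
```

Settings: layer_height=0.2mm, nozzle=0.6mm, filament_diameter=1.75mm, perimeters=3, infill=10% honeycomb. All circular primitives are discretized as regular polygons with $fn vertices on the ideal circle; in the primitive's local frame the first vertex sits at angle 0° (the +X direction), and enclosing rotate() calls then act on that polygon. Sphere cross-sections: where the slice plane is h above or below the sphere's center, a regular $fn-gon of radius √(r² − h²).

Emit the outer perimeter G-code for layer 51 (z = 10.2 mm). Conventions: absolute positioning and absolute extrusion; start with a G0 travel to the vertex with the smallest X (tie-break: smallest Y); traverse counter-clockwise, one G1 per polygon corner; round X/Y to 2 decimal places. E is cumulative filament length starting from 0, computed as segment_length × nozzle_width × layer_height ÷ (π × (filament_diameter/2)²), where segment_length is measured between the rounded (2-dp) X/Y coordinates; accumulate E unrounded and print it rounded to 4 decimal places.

At z = 10.2 mm: the r=9 sphere contributes a regular 12-gon of circumradius √(9²−1.2²) = 8.920; the cube at (5.5, -1) (footprint 9×23.5) is included at this height; the 6.5×4.5 cube at (3, 11) contributes its full rectangle; the cube at (9, 4.5) is absent (z outside [18, 29.5]); Merging all regions: the regions partially overlap (shared area 36.35 mm²), so overlapping operands fuse into one piece — 1 connected region; (rotated 70° about Z; rotation is an isometry so areas/perimeters/island counts are preserved). The outline is a single polygon with 19 vertices. Extrusion per mm of travel: 0.6 × 0.2 / (π × 0.875²) = 0.049890. Accumulating E over each segment gives final E = 5.2762.

G0 X-19.26 Y12.86 Z10.20
G1 X-12.68 Y10.47 E0.3493
G1 X-13.54 Y8.12 E0.4741
G1 X-9.31 Y6.58 E0.6987
G1 X-8.46 Y8.93 E0.8234
G1 X-4.40 Y7.45 E1.0390
G1 X-5.73 Y6.83 E1.1122
G1 X-8.38 Y3.05 E1.3425
G1 X-8.78 Y-1.55 E1.5728
G1 X-6.83 Y-5.73 E1.8030
G1 X-3.05 Y-8.38 E2.0333
G1 X1.55 Y-8.78 E2.2636
G1 X5.73 Y-6.83 E2.4938
G1 X8.38 Y-3.05 E2.7241
G1 X8.78 Y1.55 E2.9544
G1 X6.83 Y5.73 E3.1845
G1 X3.90 Y7.79 E3.3632
G1 X5.90 Y13.28 E3.6547
G1 X-16.18 Y21.32 E4.8271
G1 X-19.26 Y12.86 E5.2762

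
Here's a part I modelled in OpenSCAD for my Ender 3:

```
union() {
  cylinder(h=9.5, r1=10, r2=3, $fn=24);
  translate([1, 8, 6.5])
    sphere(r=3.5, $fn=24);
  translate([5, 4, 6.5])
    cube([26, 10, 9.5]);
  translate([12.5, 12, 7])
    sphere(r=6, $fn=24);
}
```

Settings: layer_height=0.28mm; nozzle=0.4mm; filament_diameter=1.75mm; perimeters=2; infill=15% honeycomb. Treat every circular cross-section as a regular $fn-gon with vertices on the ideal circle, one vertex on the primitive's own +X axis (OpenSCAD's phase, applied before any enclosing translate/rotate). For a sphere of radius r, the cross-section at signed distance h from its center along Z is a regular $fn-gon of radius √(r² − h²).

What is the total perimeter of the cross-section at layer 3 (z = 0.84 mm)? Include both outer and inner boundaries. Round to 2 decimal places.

58.77 mm

At z = 0.84 mm: the cone (r1=10→r2=3) has section circumradius 9.381 here — a regular 24-gon (perimeter = 2·24·9.381·sin(180°/24) = 58.77 mm); the sphere at (1, 8) is not intersected at this z (|z−center|=5.660 > r=3.5); the cube at (5, 4) does not reach this height (z outside [6.5, 16]); the sphere at (12.5, 12) is absent (|z−center|=6.160 > r=6); Taking the union: only the cone is present, so the union is just that shape — boundary = 58.77 mm. Overall, the cross-section is a single solid region. Total boundary length (outer) = 58.77 mm.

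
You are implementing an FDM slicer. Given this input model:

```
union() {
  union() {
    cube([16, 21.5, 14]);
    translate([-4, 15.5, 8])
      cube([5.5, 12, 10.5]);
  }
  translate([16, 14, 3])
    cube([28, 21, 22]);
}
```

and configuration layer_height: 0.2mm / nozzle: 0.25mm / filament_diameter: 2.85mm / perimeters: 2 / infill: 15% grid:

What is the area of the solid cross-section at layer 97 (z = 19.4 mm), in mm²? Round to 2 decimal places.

588.00 mm²

At z = 19.4 mm: the cube does not reach this height (z outside [0, 14]); the cube at (-4, 15.5) does not reach this height (z outside [8, 18.5]); Merging all regions: nothing is present at this height; the cube at (16, 14) is present — its section is the full 28×21 rectangle (area 588.00 mm²); Combining (union): only the 28×21 cube at (16, 14) is present, so the union is just that shape — area = 588.00 mm². Overall, the cross-section is a single solid region. Net area = 588.00 mm².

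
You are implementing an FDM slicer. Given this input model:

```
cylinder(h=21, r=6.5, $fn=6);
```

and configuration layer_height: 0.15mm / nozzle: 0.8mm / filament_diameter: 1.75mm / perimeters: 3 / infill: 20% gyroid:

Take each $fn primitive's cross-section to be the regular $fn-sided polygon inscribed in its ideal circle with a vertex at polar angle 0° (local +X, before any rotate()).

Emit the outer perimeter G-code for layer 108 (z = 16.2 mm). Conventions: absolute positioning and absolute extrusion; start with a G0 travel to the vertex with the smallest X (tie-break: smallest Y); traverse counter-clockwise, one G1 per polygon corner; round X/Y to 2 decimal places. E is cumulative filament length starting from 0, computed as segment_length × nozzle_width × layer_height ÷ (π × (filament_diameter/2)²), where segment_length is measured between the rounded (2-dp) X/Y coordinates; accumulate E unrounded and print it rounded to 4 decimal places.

At z = 16.2 mm: the cylinder: section is a regular 6-gon, circumradius r=6.5. The outline is a single polygon with 6 vertices. Extrusion per mm of travel: 0.8 × 0.15 / (π × 0.875²) = 0.049890. Accumulating E over each segment gives final E = 1.9459.

G0 X-6.50 Y0.00 Z16.20
G1 X-3.25 Y-5.63 E0.3243
G1 X3.25 Y-5.63 E0.6486
G1 X6.50 Y0.00 E0.9729
G1 X3.25 Y5.63 E1.2973
G1 X-3.25 Y5.63 E1.6215
G1 X-6.50 Y0.00 E1.9459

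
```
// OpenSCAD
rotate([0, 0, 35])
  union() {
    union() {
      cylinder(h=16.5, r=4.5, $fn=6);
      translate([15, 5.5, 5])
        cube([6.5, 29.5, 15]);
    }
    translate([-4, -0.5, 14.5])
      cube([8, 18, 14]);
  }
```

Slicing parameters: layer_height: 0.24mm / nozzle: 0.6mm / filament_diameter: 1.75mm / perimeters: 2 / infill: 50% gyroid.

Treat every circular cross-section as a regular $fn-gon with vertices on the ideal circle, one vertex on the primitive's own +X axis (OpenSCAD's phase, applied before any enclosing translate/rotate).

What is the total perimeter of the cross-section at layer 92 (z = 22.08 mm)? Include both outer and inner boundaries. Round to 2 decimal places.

52.00 mm

At z = 22.08 mm: the cylinder does not reach this height (z outside [0, 16.5]); the cube at (15, 5.5) is not intersected at this z (z outside [5, 20]); Merging all regions: nothing is present at this height; the cube at (-4, -0.5) (footprint 8×18) is included at this height (perimeter 52.00 mm); Merging all regions: only the 8×18 cube at (-4, -0.5) is present, so the union is just that shape — boundary = 52.00 mm; (whole slice rotated 35° about Z — lengths, areas and connectivity unchanged). Overall, the cross-section is a single solid region. Total boundary length (outer) = 52.00 mm.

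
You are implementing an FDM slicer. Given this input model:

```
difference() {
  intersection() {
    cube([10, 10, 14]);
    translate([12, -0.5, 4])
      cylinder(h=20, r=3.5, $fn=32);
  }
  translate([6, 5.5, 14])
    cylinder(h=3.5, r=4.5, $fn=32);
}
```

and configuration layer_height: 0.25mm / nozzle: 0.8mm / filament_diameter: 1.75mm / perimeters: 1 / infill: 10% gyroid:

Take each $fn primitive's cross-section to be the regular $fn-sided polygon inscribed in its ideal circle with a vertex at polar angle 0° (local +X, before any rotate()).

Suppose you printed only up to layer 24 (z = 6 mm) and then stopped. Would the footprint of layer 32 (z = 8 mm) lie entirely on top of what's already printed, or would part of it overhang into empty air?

entirely on top

Compare the two slices. At z = 6: the cube (footprint 10×10) is included at this height (area 100.00 mm²); the cylinder at (12, -0.5): section is a regular 32-gon, circumradius r=3.5 (area = (32/2)·3.500²·sin(360°/32) = 38.24 mm²); Keeping only the common overlap: the r=3.5 cylinder at (12, -0.5) partially overlaps the 10×10 cube; clipping to the common part keeps 2.25 mm² — area = 2.25 mm²; the cylinder at (6, 5.5) does not reach this height (z outside [14, 17.5]); Subtracting the remaining from the first: none of the subtracted shapes is present at this height, so the result so far is unchanged — area = 2.25 mm². At z = 8: the 10×10 cube contributes its full rectangle (area 100.00 mm²); the cylinder at (12, -0.5): section is a regular 32-gon, circumradius r=3.5 (area = (32/2)·3.500²·sin(360°/32) = 38.24 mm²); After intersecting: the r=3.5 cylinder at (12, -0.5) partially overlaps the 10×10 cube; clipping to the common part keeps 2.25 mm² — area = 2.25 mm²; the cylinder at (6, 5.5) does not reach this height (z outside [14, 17.5]); After the difference (first − rest): none of the subtracted shapes is present at this height, so that combined region is unchanged — area = 2.25 mm². Checking containment: the cross-section at z = 8 is a subset of the cross-section at z = 6.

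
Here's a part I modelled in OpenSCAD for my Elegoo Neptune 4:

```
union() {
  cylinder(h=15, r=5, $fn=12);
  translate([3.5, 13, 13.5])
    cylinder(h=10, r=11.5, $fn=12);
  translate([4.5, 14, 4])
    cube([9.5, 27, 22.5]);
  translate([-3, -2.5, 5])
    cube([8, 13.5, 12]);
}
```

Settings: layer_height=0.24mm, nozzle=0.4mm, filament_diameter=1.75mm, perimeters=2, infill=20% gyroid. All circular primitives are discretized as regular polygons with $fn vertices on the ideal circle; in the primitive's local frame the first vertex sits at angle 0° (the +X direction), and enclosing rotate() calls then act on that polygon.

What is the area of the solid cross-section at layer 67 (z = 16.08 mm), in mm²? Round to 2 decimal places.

At z = 16.08 mm: the cylinder does not reach this height (z outside [0, 15]); the cylinder at (3.5, 13): section is a regular 12-gon, circumradius r=11.5 (area = (12/2)·11.500²·sin(360°/12) = 396.75 mm²); the 9.5×27 cube at (4.5, 14) contributes its full rectangle (area 256.50 mm²); the cube at (-3, -2.5) (footprint 8×13.5) is included at this height (area 108.00 mm²); Merging all regions: the regions partially overlap — summed areas 761.25 mm² minus the doubly-counted overlap 146.29 mm² gives 614.96 mm² — area = 614.96 mm². Overall, the cross-section is a single solid region. Net area = 614.96 mm².

614.96 mm²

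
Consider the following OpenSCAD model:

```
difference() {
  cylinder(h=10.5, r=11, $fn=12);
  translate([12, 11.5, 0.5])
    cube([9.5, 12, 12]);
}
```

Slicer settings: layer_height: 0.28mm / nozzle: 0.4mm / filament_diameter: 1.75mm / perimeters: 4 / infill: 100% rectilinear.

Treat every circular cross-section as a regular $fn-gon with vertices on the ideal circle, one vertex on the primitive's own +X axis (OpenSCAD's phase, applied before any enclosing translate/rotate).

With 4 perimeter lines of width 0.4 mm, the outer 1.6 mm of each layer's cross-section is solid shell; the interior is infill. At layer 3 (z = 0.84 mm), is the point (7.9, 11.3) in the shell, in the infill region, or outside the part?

outside

At z = 0.84 mm: the r=11 cylinder contributes a regular 12-gon of circumradius 11; the cube at (12, 11.5) (footprint 9.5×12) is included at this height; Subtracting the remaining from the first: starting from the r=11 cylinder, the 9.5×12 cube at (12, 11.5) misses the remaining region (no effect) — 1 connected region. Overall, the cross-section is a single solid region. The nearest boundary edge runs (5.50, 9.53)→(9.53, 5.50); distance from the point to it = 2.95 mm. The point is not inside any of the regions above, so it lies outside the cross-section (2.95 mm from the nearest boundary).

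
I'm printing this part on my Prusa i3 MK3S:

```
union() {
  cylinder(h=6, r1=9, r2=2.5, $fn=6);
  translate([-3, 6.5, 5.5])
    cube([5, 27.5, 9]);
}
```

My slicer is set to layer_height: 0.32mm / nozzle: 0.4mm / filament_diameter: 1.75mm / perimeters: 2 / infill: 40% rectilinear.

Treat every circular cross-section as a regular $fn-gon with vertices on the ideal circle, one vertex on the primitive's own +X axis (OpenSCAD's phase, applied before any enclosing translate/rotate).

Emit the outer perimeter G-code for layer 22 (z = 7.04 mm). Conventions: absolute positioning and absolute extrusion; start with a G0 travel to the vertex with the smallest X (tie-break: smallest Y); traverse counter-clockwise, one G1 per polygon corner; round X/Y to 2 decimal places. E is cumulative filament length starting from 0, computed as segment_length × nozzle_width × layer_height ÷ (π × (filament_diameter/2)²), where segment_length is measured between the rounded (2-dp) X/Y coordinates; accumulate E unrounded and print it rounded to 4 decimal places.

G0 X-3.00 Y6.50 Z7.04
G1 X2.00 Y6.50 E0.2661
G1 X2.00 Y34.00 E1.7295
G1 X-3.00 Y34.00 E1.9956
G1 X-3.00 Y6.50 E3.4591

At z = 7.04 mm: the cone is absent (z outside [0, 6]); the cube at (-3, 6.5) is present — its section is the full 5×27.5 rectangle; Combining (union): only the 5×27.5 cube at (-3, 6.5) is present, so the union is just that shape — 1 connected region. The outline is a single polygon with 4 vertices. Extrusion per mm of travel: 0.4 × 0.32 / (π × 0.875²) = 0.053216. Accumulating E over each segment gives final E = 3.4591.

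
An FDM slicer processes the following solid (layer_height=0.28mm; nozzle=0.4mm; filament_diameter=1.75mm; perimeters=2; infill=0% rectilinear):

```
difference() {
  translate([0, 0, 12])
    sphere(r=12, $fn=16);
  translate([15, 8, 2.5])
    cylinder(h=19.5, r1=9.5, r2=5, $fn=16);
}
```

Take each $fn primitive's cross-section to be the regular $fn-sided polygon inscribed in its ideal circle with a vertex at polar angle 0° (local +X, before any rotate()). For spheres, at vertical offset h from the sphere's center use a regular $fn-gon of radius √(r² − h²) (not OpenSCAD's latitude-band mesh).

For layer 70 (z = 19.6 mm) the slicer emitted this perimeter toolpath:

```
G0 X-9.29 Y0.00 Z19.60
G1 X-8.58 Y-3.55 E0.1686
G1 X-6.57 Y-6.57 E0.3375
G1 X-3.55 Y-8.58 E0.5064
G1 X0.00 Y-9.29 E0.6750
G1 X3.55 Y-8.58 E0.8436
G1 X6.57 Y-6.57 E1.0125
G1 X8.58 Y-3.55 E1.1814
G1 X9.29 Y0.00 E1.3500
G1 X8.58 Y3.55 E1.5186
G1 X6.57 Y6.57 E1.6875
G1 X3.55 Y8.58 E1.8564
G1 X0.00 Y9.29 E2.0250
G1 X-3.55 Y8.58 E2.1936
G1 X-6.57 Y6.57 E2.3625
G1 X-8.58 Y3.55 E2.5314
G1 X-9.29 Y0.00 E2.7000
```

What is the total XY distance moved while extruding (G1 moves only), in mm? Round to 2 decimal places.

Sum the Euclidean lengths of each G1 segment: total = 57.98 mm.

57.98 mm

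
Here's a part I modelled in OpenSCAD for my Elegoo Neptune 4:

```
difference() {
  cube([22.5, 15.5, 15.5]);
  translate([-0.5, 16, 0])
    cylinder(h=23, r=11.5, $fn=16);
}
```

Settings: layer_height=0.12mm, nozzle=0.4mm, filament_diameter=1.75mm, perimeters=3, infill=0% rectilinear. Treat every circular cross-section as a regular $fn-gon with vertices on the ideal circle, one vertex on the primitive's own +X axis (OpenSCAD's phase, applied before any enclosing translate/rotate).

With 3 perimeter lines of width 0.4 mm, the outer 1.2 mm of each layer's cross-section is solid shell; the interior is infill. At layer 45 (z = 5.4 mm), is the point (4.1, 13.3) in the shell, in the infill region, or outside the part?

outside

At z = 5.4 mm: the cube (footprint 22.5×15.5) is included at this height; the r=11.5 cylinder at (-0.5, 16) contributes a regular 16-gon of circumradius 11.5; After the difference (first − rest): starting from the 22.5×15.5 cube, the r=11.5 cylinder at (-0.5, 16) partially overlaps it — only the 90.02 mm² overlap (of its 404.88 mm²) is removed, clipping the outline — 1 connected region. Overall, the cross-section is a single solid region. The nearest boundary edge runs (7.63, 7.87)→(10.12, 11.60); distance from the point to it = 5.95 mm. The point is not inside any of the regions above, so it lies outside the cross-section (5.95 mm from the nearest boundary).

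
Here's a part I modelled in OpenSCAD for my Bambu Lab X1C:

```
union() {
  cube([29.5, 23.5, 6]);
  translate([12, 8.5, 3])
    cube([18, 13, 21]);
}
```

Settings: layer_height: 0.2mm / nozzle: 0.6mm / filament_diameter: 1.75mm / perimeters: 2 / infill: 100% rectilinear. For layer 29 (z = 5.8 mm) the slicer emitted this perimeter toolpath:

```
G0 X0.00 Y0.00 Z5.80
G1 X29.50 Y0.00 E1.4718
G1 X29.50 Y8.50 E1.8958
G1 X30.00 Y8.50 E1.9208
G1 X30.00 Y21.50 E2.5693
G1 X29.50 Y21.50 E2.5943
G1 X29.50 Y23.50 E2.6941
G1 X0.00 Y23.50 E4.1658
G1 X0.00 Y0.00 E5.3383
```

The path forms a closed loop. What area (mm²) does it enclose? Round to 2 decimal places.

Apply the shoelace formula to the sequence of (X, Y) vertices; enclosed area = 699.75 mm².

699.75 mm²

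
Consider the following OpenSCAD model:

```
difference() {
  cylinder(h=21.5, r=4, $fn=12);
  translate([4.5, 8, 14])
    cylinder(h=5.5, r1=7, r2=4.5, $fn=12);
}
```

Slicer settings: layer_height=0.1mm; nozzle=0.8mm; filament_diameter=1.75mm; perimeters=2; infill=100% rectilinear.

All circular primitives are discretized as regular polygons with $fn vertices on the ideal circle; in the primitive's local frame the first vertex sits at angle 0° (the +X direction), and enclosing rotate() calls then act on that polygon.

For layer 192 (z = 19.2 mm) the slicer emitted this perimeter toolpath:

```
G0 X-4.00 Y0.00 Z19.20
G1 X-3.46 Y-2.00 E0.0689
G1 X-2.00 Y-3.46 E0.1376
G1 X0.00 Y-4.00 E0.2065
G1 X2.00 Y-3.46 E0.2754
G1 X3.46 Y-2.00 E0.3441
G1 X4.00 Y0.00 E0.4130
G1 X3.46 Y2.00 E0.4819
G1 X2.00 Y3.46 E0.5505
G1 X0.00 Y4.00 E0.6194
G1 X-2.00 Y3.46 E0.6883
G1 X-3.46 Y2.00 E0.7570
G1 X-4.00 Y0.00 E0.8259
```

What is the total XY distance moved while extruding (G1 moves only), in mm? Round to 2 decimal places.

Sum the Euclidean lengths of each G1 segment: total = 24.83 mm.

24.83 mm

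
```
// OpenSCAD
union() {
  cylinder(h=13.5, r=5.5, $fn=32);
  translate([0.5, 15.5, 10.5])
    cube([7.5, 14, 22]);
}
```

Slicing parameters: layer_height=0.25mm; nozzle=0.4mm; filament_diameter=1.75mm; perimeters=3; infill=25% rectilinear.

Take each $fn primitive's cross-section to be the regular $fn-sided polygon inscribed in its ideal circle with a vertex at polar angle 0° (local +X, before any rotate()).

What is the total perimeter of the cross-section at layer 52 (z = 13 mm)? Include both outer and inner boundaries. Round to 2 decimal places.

At z = 13 mm: the r=5.5 cylinder gives a regular 32-gon of circumradius 5.5 (constant along its height) (perimeter = 2·32·5.500·sin(180°/32) = 34.50 mm); the cube at (0.5, 15.5) (footprint 7.5×14) is included at this height (perimeter 43.00 mm); Combining (union): the 2 present regions are separate (no shared area or edge), so areas and boundary lengths simply add and each stays a separate island — boundary = 77.50 mm. Overall, the cross-section has 2 separate islands. Total boundary length (outer) = 77.50 mm.

77.50 mm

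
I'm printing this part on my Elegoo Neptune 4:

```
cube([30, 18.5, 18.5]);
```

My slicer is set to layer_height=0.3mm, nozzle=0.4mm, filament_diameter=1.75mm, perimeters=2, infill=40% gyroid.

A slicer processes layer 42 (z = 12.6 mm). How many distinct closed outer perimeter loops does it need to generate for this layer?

1

At z = 12.6 mm: the cube (footprint 30×18.5) is included at this height. The result has 1 disconnected region.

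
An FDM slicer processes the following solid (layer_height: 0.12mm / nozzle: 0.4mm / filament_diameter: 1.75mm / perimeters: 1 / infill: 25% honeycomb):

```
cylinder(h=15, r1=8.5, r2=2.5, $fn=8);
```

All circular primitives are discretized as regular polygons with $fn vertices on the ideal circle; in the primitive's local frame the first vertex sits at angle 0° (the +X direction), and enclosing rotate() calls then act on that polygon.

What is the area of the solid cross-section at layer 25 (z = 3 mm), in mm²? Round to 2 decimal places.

150.73 mm²

At z = 3 mm: the cone (r1=8.5→r2=2.5) has section circumradius 7.300 here — a regular 8-gon (area = (8/2)·7.300²·sin(360°/8) = 150.73 mm²). Overall, the cross-section is a single solid region. Net area = 150.73 mm².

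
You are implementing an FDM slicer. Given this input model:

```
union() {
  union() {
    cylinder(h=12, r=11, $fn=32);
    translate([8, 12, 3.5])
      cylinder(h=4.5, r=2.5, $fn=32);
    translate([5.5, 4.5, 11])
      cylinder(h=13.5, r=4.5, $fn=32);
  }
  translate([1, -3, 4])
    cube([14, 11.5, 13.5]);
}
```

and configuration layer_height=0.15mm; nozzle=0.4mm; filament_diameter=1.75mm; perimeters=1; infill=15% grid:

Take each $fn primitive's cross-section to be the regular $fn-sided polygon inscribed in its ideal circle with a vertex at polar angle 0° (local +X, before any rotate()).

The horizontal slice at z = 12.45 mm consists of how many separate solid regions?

1

At z = 12.45 mm: the cylinder does not reach this height (z outside [0, 12]); the cylinder at (8, 12) is absent (z outside [3.5, 8]); the cylinder at (5.5, 4.5): section is a regular 32-gon, circumradius r=4.5; Taking the union: only the r=4.5 cylinder at (5.5, 4.5) is present, so the union is just that shape — 1 connected region; the 14×11.5 cube at (1, -3) contributes its full rectangle; Taking the union: the regions partially overlap (shared area 61.88 mm²), so overlapping operands fuse into one piece — 1 connected region. The result has 1 disconnected region.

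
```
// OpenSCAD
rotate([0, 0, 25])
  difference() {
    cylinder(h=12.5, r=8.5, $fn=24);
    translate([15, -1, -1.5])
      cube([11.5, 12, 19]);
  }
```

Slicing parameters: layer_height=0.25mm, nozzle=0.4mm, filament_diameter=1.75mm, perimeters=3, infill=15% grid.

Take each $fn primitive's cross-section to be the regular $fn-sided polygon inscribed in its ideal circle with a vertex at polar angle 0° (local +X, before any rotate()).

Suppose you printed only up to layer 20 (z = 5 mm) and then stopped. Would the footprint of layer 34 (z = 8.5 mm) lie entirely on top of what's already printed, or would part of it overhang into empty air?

Compare the two slices. At z = 5: the r=8.5 cylinder contributes a regular 24-gon of circumradius 8.5 (area = (24/2)·8.500²·sin(360°/24) = 224.40 mm²); the cube at (15, -1) is present — its section is the full 11.5×12 rectangle (area 138.00 mm²); Taking the first minus the rest: starting from the r=8.5 cylinder (224.40 mm²), the 11.5×12 cube at (15, -1) misses the remaining region (no effect) — area = 224.40 mm²; (whole slice rotated 25° about Z — lengths, areas and connectivity unchanged). At z = 8.5: the r=8.5 cylinder gives a regular 24-gon of circumradius 8.5 (constant along its height) (area = (24/2)·8.500²·sin(360°/24) = 224.40 mm²); the 11.5×12 cube at (15, -1) contributes its full rectangle (area 138.00 mm²); After the difference (first − rest): starting from the r=8.5 cylinder (224.40 mm²), the 11.5×12 cube at (15, -1) misses the remaining region (no effect) — area = 224.40 mm²; (whole slice rotated 25° about Z — lengths, areas and connectivity unchanged). Checking containment: the cross-section at z = 8.5 is a subset of the cross-section at z = 5.

entirely on top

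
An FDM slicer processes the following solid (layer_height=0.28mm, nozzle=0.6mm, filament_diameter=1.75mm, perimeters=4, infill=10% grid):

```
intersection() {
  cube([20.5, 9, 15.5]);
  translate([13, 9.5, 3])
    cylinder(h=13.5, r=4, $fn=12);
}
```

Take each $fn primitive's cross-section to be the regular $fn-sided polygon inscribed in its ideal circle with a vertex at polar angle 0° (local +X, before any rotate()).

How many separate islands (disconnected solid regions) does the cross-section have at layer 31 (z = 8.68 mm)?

At z = 8.68 mm: the 20.5×9 cube contributes its full rectangle; the r=4 cylinder at (13, 9.5) gives a regular 12-gon of circumradius 4 (constant along its height); After intersecting: the r=4 cylinder at (13, 9.5) partially overlaps the 20.5×9 cube; clipping to the common part keeps 20.07 mm² — 1 connected region. Overall, the cross-section is a single solid region. Island count = 1.

1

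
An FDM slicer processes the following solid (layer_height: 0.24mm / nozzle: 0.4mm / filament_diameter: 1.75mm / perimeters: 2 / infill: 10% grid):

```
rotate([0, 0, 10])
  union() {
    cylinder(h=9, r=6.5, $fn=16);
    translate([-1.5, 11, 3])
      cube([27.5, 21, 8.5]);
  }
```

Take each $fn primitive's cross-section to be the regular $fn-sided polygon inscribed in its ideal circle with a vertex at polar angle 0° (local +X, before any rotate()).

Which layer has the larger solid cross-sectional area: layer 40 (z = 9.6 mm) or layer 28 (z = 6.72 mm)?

layer 28 (z = 6.72 mm)

Layer 40 (z = 9.6): the cylinder does not reach this height (z outside [0, 9]); the cube at (-1.5, 11) is present — its section is the full 27.5×21 rectangle (area 577.50 mm²); Taking the union: only the 27.5×21 cube at (-1.5, 11) is present, so the union is just that shape — area = 577.50 mm²; (whole slice rotated 10° about Z — lengths, areas and connectivity unchanged). So its area = 577.50 mm². Layer 28 (z = 6.72): the cylinder: section is a regular 16-gon, circumradius r=6.5 (area = (16/2)·6.500²·sin(360°/16) = 129.35 mm²); the 27.5×21 cube at (-1.5, 11) contributes its full rectangle (area 577.50 mm²); Taking the union: the 2 present regions are separate (no shared area or edge), so areas and boundary lengths simply add and each stays a separate island — area = 706.85 mm²; (rotated 10° about Z; rotation is an isometry so areas/perimeters/island counts are preserved). So its area = 706.85 mm². Layer 28 is larger (706.85 vs 577.50 mm²).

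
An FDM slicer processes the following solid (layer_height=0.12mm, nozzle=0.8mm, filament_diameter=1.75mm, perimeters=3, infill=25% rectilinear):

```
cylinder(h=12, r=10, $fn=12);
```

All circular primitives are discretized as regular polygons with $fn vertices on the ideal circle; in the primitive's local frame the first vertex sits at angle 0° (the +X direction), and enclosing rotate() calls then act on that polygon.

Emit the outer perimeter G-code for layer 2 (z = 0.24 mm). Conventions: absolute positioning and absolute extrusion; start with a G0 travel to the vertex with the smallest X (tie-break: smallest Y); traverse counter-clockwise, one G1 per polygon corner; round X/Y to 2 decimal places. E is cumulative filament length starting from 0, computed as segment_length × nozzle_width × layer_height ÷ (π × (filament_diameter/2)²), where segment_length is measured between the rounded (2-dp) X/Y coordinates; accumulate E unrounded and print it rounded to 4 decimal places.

At z = 0.24 mm: the r=10 cylinder contributes a regular 12-gon of circumradius 10. The outline is a single polygon with 12 vertices. Extrusion per mm of travel: 0.8 × 0.12 / (π × 0.875²) = 0.039912. Accumulating E over each segment gives final E = 2.4792.

G0 X-10.00 Y0.00 Z0.24
G1 X-8.66 Y-5.00 E0.2066
G1 X-5.00 Y-8.66 E0.4132
G1 X0.00 Y-10.00 E0.6198
G1 X5.00 Y-8.66 E0.8264
G1 X8.66 Y-5.00 E1.0330
G1 X10.00 Y0.00 E1.2396
G1 X8.66 Y5.00 E1.4462
G1 X5.00 Y8.66 E1.6528
G1 X0.00 Y10.00 E1.8594
G1 X-5.00 Y8.66 E2.0660
G1 X-8.66 Y5.00 E2.2726
G1 X-10.00 Y0.00 E2.4792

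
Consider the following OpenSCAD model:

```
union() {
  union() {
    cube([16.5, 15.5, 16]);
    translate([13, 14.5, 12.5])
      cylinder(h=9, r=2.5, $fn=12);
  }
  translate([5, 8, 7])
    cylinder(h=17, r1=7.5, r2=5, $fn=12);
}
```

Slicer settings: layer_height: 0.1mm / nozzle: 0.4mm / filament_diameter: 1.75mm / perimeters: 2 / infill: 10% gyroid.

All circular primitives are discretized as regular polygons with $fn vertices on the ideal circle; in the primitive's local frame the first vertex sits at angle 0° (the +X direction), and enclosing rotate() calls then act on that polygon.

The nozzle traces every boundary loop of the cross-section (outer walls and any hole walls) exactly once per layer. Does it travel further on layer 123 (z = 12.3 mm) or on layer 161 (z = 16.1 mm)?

Layer 123 (z = 12.3): the 16.5×15.5 cube contributes its full rectangle (perimeter 64.00 mm); the cylinder at (13, 14.5) is not intersected at this z (z outside [12.5, 21.5]); Taking the union: only the 16.5×15.5 cube is present, so the union is just that shape — boundary = 64.00 mm; the cone at (5, 8) (r1=7.5→r2=5) has section circumradius 6.721 here — a regular 12-gon (perimeter = 2·12·6.721·sin(180°/12) = 41.75 mm); Combining (union): the regions partially overlap (shared area 126.29 mm²), so the edge portions inside another operand are dropped and the merged outline is re-measured after clipping — boundary = 64.92 mm. So its perimeter = 64.92 mm. Layer 161 (z = 16.1): the cube does not reach this height (z outside [0, 16]); the r=2.5 cylinder at (13, 14.5) contributes a regular 12-gon of circumradius 2.5 (perimeter = 2·12·2.500·sin(180°/12) = 15.53 mm); Combining (union): only the r=2.5 cylinder at (13, 14.5) is present, so the union is just that shape — boundary = 15.53 mm; the cone at (5, 8): at t=0.535 of its height the radius interpolates to r₁+(r₂−r₁)t = 6.162, giving a regular 12-gon of that circumradius (perimeter = 2·12·6.162·sin(180°/12) = 38.27 mm); Combining (union): the 2 present regions are separate (no shared area or edge), so areas and boundary lengths simply add and each stays a separate island — boundary = 53.80 mm. So its perimeter = 53.80 mm. Layer 123 is larger (64.92 vs 53.80 mm).

layer 123 (z = 12.3 mm)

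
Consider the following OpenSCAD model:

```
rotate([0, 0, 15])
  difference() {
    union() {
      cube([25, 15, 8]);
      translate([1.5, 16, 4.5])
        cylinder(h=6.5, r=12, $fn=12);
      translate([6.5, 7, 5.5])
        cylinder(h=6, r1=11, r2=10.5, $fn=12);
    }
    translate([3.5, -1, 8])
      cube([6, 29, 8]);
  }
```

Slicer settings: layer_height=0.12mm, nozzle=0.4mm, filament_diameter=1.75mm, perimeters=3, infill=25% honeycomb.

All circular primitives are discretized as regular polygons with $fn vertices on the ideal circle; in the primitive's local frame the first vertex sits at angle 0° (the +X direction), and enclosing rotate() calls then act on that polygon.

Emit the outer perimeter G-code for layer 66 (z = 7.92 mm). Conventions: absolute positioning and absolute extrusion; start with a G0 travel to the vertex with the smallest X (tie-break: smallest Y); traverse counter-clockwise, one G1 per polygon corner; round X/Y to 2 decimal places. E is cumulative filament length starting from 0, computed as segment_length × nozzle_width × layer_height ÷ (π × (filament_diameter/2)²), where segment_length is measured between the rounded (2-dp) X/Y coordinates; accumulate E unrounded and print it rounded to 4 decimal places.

G0 X-14.28 Y12.74 Z7.92
G1 X-11.18 Y7.36 E0.1239
G1 X-5.80 Y4.25 E0.2479
G1 X-5.16 Y4.25 E0.2607
G1 X-3.17 Y0.81 E0.3400
G1 X1.67 Y-1.99 E0.4516
G1 X7.26 Y-1.99 E0.5631
G1 X12.10 Y0.81 E0.6747
G1 X13.77 Y3.69 E0.7412
G1 X24.15 Y6.47 E0.9556
G1 X20.27 Y20.96 E1.2550
G1 X8.92 Y17.92 E1.4894
G1 X8.90 Y17.93 E1.4899
G1 X8.90 Y18.95 E1.5102
G1 X5.79 Y24.33 E1.6343
G1 X0.41 Y27.43 E1.7582
G1 X-5.80 Y27.43 E1.8821
G1 X-11.18 Y24.33 E2.0060
G1 X-14.28 Y18.95 E2.1299
G1 X-14.28 Y12.74 E2.2538

At z = 7.92 mm: the cube is present — its section is the full 25×15 rectangle; the cylinder at (1.5, 16): section is a regular 12-gon, circumradius r=12; the cone at (6.5, 7) (r1=11→r2=10.5) has section circumradius 10.798 here — a regular 12-gon; Combining (union): the regions partially overlap (shared area 409.21 mm²), so overlapping operands fuse into one piece — 1 connected region; the cube at (3.5, -1) is not intersected at this z (z outside [8, 16]); After the difference (first − rest): none of the subtracted shapes is present at this height, so that combined region is unchanged — 1 connected region; (whole slice rotated 15° about Z — lengths, areas and connectivity unchanged). The outline is a single polygon with 19 vertices. Extrusion per mm of travel: 0.4 × 0.12 / (π × 0.875²) = 0.019956. Accumulating E over each segment gives final E = 2.2538.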